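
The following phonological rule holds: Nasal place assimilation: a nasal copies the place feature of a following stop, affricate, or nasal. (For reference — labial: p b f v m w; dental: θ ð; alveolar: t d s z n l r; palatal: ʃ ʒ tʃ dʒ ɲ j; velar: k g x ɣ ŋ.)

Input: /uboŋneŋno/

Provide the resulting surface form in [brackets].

/ŋ/ before /n/ (alveolar) → [n]
/ŋ/ before /n/ (alveolar) → [n]

[ubonnenno]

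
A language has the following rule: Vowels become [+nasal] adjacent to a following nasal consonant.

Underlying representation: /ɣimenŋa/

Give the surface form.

[ɣĩmẽnŋa]

/i/ before nasal /m/ → [ĩ]
/e/ before nasal /n/ → [ẽ]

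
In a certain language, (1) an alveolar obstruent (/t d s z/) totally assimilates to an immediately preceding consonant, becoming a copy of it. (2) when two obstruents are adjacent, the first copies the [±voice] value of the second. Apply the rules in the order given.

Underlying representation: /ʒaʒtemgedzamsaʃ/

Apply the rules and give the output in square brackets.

[ʒaʒʒemgeddammaʃ]

Rule 1: /t/ after /ʒ/ → [ʒ] (total assimilation)
Rule 1: /z/ after /d/ → [d] (total assimilation)
Rule 1: /s/ after /m/ → [m] (total assimilation)
After rule 1: ʒaʒʒemgeddammaʃ
Rule 2: no segment meets the rule's conditions; no change.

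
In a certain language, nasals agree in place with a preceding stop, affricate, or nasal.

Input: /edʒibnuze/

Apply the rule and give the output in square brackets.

/n/ after /b/ (labial) → [m]

[edʒibmuze]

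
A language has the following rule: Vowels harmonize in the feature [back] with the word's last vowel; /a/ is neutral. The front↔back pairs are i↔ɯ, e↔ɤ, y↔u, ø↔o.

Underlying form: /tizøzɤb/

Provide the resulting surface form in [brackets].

[tɯzozɤb]

/i/ harmonizes with /ɤ/ ([+back]) → [ɯ]
/ø/ harmonizes with /ɤ/ ([+back]) → [o]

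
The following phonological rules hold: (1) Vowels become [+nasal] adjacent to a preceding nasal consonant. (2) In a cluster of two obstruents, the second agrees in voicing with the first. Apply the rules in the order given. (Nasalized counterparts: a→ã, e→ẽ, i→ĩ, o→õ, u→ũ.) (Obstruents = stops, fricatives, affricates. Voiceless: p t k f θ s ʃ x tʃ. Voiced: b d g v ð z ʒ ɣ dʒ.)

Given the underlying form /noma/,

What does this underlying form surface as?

[nõmã]

Rule 1: /o/ after nasal /n/ → [õ]
Rule 1: /a/ after nasal /m/ → [ã]
After rule 1: nõmã
Rule 2: no segment meets the rule's conditions; no change.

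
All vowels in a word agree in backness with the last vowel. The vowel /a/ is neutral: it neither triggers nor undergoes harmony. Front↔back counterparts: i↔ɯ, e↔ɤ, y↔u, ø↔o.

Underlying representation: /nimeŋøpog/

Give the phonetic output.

/i/ harmonizes with /o/ ([+back]) → [ɯ]
/e/ harmonizes with /o/ ([+back]) → [ɤ]
/ø/ harmonizes with /o/ ([+back]) → [o]

[nɯmɤŋopog]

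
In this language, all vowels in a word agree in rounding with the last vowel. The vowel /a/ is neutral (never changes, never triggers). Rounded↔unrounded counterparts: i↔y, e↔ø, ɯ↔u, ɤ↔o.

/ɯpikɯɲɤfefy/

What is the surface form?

/ɯ/ harmonizes with /y/ ([+round]) → [u]
/i/ harmonizes with /y/ ([+round]) → [y]
/ɯ/ harmonizes with /y/ ([+round]) → [u]
/ɤ/ harmonizes with /y/ ([+round]) → [o]
/e/ harmonizes with /y/ ([+round]) → [ø]

[upykuɲoføfy]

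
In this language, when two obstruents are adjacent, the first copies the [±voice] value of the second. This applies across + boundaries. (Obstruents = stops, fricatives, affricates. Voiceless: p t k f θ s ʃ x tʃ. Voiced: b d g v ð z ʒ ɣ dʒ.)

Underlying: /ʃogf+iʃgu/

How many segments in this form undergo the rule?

2

/g/ before /f/ (voiceless) → [k]
/ʃ/ before /g/ (voiced) → [ʒ]
2 segments change.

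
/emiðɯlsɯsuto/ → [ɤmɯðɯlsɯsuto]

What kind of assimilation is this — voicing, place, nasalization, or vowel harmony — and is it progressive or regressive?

vowel harmony, regressive

/e/→[ɤ] /i/→[ɯ].
Vowels agree with the last vowel, so the harmony is regressive.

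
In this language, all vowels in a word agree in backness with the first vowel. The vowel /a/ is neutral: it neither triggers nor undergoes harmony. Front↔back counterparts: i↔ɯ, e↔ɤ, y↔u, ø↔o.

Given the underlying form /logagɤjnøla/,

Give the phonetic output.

[logagɤjnola]

/ø/ harmonizes with /o/ ([+back]) → [o]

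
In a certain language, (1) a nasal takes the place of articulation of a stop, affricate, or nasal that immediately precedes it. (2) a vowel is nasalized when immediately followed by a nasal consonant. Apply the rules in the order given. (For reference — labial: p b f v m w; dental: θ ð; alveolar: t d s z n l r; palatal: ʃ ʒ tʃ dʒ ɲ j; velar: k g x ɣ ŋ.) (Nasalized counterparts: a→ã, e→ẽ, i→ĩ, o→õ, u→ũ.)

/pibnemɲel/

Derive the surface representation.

[pibmẽmmel]

Rule 1: /n/ after /b/ (labial) → [m]
Rule 1: /ɲ/ after /m/ (labial) → [m]
After rule 1: pibmemmel
Rule 2: /e/ before nasal /m/ → [ẽ]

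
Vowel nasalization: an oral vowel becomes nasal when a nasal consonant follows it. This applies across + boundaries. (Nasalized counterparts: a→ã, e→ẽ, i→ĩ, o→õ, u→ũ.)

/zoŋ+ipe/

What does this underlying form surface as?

/o/ before nasal /ŋ/ → [õ]

[zõŋ+ipe]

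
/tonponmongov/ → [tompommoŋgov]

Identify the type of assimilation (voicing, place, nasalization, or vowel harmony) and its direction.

place assimilation, regressive

/n/→[m] /n/→[m] /n/→[ŋ].
Each target copies a feature from the following segment, so the direction is regressive.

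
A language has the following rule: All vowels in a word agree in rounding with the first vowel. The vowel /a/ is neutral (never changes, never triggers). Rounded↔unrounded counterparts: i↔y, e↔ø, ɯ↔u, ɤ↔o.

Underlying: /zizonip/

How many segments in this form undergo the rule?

1

/o/ harmonizes with /i/ ([-round]) → [ɤ]
1 segment changes.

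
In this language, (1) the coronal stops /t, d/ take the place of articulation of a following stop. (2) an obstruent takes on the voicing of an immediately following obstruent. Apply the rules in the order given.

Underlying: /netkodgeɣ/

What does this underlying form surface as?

[nekkoggeɣ]

Rule 1: /t/ before /k/ (velar) → [k]
Rule 1: /d/ before /g/ (velar) → [g]
After rule 1: nekkoggeɣ
Rule 2: no segment meets the rule's conditions; no change.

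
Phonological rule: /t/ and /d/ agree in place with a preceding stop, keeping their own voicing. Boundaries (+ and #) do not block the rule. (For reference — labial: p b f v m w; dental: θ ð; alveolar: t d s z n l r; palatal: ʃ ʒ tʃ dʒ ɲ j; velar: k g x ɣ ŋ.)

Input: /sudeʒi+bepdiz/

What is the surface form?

[sudeʒi+bepbiz]

/d/ after /p/ (labial) → [b]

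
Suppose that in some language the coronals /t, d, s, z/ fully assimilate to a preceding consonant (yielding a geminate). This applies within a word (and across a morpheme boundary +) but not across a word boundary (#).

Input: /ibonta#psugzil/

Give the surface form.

[ibonna#ppuggil]

/t/ after /n/ → [n] (total assimilation)
/s/ after /p/ → [p] (total assimilation)
/z/ after /g/ → [g] (total assimilation)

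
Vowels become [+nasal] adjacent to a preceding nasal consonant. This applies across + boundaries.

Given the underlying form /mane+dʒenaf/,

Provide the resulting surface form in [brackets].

/a/ after nasal /m/ → [ã]
/e/ after nasal /n/ → [ẽ]
/a/ after nasal /n/ → [ã]

[mãnẽ+dʒenãf]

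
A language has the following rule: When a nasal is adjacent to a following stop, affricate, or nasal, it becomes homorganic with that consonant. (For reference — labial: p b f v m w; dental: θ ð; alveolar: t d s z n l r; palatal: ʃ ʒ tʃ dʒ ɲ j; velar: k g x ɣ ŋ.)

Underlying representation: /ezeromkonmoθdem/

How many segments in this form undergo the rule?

2

/m/ before /k/ (velar) → [ŋ]
/n/ before /m/ (labial) → [m]
2 segments change.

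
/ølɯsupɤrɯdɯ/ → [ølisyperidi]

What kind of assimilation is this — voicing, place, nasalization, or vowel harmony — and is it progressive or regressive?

/ɯ/→[i] /u/→[y] /ɤ/→[e] /ɯ/→[i] /ɯ/→[i].
Vowels agree with the first vowel, so the harmony is progressive.

vowel harmony, progressive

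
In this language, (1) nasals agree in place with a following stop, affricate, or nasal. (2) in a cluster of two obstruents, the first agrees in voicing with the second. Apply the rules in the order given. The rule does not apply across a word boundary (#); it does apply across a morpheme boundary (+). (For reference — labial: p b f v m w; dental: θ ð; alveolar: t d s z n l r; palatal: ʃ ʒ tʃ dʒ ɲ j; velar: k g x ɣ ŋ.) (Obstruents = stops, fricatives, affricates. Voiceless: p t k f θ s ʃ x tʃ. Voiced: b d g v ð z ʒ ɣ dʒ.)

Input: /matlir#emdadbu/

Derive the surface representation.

[matlir#endadbu]

Rule 1: /m/ before /d/ (alveolar) → [n]
After rule 1: matlir#endadbu
Rule 2: no segment meets the rule's conditions; no change.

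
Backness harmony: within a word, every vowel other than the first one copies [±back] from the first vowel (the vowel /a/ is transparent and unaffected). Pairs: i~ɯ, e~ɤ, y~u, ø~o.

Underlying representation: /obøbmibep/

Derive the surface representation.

[obobmɯbɤp]

/ø/ harmonizes with /o/ ([+back]) → [o]
/i/ harmonizes with /o/ ([+back]) → [ɯ]
/e/ harmonizes with /o/ ([+back]) → [ɤ]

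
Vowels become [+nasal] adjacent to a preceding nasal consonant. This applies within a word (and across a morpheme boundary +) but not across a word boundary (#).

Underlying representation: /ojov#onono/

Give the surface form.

[ojov#onõnõ]

/o/ after nasal /n/ → [õ]
/o/ after nasal /n/ → [õ]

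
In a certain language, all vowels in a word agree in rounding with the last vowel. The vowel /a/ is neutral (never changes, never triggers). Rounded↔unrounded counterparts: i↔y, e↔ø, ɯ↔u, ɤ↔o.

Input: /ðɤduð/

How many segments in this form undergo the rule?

1

/ɤ/ harmonizes with /u/ ([+round]) → [o]
1 segment changes.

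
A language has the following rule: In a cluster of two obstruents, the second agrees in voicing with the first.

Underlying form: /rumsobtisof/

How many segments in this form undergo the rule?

1

/t/ after /b/ (voiced) → [d]
1 segment changes.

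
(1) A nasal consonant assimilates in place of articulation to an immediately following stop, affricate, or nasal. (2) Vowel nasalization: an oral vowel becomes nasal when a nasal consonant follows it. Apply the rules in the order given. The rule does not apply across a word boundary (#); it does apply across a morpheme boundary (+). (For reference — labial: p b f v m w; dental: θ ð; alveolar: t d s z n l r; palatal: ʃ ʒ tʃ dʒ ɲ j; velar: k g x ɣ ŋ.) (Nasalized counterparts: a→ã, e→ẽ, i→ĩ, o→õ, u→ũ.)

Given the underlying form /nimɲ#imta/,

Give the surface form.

Rule 1: /m/ before /ɲ/ (palatal) → [ɲ]
Rule 1: /m/ before /t/ (alveolar) → [n]
After rule 1: niɲɲ#inta
Rule 2: /i/ before nasal /ɲ/ → [ĩ]
Rule 2: /i/ before nasal /n/ → [ĩ]

[nĩɲɲ#ĩnta]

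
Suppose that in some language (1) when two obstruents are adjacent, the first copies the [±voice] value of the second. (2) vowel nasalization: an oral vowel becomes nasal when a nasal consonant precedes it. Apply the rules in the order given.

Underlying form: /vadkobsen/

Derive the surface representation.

Rule 1: /d/ before /k/ (voiceless) → [t]
Rule 1: /b/ before /s/ (voiceless) → [p]
After rule 1: vatkopsen
Rule 2: no segment meets the rule's conditions; no change.

[vatkopsen]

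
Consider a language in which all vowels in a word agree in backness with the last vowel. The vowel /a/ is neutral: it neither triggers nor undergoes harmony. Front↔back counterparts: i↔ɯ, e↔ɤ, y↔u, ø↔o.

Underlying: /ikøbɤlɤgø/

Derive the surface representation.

/ɤ/ harmonizes with /ø/ ([-back]) → [e]
/ɤ/ harmonizes with /ø/ ([-back]) → [e]

[ikøbelegø]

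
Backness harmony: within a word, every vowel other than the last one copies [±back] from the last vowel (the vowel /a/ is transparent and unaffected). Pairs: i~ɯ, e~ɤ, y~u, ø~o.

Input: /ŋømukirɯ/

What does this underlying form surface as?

[ŋomukɯrɯ]

/ø/ harmonizes with /ɯ/ ([+back]) → [o]
/i/ harmonizes with /ɯ/ ([+back]) → [ɯ]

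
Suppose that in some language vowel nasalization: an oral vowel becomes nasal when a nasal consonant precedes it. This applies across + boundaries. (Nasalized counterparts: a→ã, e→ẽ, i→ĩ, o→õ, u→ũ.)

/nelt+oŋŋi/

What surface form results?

/e/ after nasal /n/ → [ẽ]
/i/ after nasal /ŋ/ → [ĩ]

[nẽlt+oŋŋĩ]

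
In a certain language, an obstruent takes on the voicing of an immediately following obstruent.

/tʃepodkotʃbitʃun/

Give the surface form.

[tʃepotkodʒbitʃun]

/d/ before /k/ (voiceless) → [t]
/tʃ/ before /b/ (voiced) → [dʒ]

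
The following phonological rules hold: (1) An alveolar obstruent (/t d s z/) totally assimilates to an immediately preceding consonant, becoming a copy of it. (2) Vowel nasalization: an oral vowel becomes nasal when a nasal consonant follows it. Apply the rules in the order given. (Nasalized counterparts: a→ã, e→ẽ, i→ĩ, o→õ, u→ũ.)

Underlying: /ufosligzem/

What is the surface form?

Rule 1: /z/ after /g/ → [g] (total assimilation)
After rule 1: ufosliggem
Rule 2: /e/ before nasal /m/ → [ẽ]

[ufosliggẽm]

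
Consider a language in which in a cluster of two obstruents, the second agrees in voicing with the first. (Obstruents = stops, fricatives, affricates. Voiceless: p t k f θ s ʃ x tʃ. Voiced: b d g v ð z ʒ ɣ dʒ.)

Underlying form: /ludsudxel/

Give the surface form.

[ludzudɣel]

/s/ after /d/ (voiced) → [z]
/x/ after /d/ (voiced) → [ɣ]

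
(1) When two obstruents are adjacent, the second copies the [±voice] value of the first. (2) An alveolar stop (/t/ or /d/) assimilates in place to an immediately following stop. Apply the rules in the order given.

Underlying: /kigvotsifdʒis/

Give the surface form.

[kigvotsiftʃis]

Rule 1: /dʒ/ after /f/ (voiceless) → [tʃ]
After rule 1: kigvotsiftʃis
Rule 2: no segment meets the rule's conditions; no change.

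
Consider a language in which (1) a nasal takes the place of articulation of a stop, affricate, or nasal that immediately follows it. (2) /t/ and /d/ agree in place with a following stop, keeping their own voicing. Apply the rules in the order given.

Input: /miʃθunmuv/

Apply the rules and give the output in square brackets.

Rule 1: /n/ before /m/ (labial) → [m]
After rule 1: miʃθummuv
Rule 2: no segment meets the rule's conditions; no change.

[miʃθummuv]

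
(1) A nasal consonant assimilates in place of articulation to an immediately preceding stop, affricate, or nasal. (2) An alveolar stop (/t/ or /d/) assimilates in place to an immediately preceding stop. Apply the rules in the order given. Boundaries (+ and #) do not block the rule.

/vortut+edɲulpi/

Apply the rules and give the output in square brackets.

[vortut+ednulpi]

Rule 1: /ɲ/ after /d/ (alveolar) → [n]
After rule 1: vortut+ednulpi
Rule 2: no segment meets the rule's conditions; no change.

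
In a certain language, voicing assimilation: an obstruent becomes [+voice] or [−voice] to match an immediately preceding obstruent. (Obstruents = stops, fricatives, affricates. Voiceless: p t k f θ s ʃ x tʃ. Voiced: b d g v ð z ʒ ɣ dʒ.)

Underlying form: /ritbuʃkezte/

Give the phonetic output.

[ritpuʃkezde]

/b/ after /t/ (voiceless) → [p]
/t/ after /z/ (voiced) → [d]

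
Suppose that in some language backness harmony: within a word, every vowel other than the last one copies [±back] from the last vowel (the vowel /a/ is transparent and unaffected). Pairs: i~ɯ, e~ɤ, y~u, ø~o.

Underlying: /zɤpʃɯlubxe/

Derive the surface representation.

[zepʃilybxe]

/ɤ/ harmonizes with /e/ ([-back]) → [e]
/ɯ/ harmonizes with /e/ ([-back]) → [i]
/u/ harmonizes with /e/ ([-back]) → [y]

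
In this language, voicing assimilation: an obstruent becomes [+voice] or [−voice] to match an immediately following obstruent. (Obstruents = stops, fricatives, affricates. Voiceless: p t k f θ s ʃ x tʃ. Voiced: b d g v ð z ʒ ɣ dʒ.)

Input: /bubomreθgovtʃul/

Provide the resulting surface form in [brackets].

/θ/ before /g/ (voiced) → [ð]
/v/ before /tʃ/ (voiceless) → [f]

[bubomreðgoftʃul]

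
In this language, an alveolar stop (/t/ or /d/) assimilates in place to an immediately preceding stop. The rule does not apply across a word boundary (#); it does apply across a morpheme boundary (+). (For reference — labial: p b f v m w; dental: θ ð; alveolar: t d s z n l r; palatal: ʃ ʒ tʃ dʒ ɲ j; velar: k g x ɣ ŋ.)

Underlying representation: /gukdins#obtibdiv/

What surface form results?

/d/ after /k/ (velar) → [g]
/t/ after /b/ (labial) → [p]
/d/ after /b/ (labial) → [b]

[gukgins#obpibbiv]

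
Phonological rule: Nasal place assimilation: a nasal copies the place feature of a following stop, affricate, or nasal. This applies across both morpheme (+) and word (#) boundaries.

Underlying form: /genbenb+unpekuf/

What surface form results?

[gembemb+umpekuf]

/n/ before /b/ (labial) → [m]
/n/ before /b/ (labial) → [m]
/n/ before /p/ (labial) → [m]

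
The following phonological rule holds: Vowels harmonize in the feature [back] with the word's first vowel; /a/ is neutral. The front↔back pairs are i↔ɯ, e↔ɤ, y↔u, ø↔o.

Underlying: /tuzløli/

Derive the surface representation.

/ø/ harmonizes with /u/ ([+back]) → [o]
/i/ harmonizes with /u/ ([+back]) → [ɯ]

[tuzlolɯ]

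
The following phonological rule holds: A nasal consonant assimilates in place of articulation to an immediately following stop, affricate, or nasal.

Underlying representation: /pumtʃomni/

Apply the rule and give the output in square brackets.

/m/ before /tʃ/ (palatal) → [ɲ]
/m/ before /n/ (alveolar) → [n]

[puɲtʃonni]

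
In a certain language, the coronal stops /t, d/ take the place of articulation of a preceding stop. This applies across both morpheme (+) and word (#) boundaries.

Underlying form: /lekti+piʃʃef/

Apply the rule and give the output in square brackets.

[lekki+piʃʃef]

/t/ after /k/ (velar) → [k]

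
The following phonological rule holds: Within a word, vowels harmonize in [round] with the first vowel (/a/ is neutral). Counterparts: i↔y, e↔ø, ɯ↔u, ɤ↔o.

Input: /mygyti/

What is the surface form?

[mygyty]

/i/ harmonizes with /y/ ([+round]) → [y]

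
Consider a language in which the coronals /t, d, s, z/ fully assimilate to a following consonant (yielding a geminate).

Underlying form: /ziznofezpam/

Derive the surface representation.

[zinnofeppam]

/z/ before /n/ → [n] (total assimilation)
/z/ before /p/ → [p] (total assimilation)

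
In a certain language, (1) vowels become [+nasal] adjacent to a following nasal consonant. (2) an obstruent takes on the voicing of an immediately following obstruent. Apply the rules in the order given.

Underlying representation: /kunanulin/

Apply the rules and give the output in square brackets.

Rule 1: /u/ before nasal /n/ → [ũ]
Rule 1: /a/ before nasal /n/ → [ã]
Rule 1: /i/ before nasal /n/ → [ĩ]
After rule 1: kũnãnulĩn
Rule 2: no segment meets the rule's conditions; no change.

[kũnãnulĩn]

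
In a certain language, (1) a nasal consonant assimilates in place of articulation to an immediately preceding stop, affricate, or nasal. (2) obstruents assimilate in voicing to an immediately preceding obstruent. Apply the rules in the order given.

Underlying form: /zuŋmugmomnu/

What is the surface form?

Rule 1: /m/ after /ŋ/ (velar) → [ŋ]
Rule 1: /m/ after /g/ (velar) → [ŋ]
Rule 1: /n/ after /m/ (labial) → [m]
After rule 1: zuŋŋugŋommu
Rule 2: no segment meets the rule's conditions; no change.

[zuŋŋugŋommu]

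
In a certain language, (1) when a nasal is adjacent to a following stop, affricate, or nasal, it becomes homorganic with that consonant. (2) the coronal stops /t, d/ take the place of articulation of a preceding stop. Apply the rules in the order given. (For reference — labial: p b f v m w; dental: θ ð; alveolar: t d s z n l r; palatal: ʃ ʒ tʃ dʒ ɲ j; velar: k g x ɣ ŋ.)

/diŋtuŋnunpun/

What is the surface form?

[dintunnumpun]

Rule 1: /ŋ/ before /t/ (alveolar) → [n]
Rule 1: /ŋ/ before /n/ (alveolar) → [n]
Rule 1: /n/ before /p/ (labial) → [m]
After rule 1: dintunnumpun
Rule 2: no segment meets the rule's conditions; no change.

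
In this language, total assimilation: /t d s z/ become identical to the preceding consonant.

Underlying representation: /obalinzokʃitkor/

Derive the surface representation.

/z/ after /n/ → [n] (total assimilation)

[obalinnokʃitkor]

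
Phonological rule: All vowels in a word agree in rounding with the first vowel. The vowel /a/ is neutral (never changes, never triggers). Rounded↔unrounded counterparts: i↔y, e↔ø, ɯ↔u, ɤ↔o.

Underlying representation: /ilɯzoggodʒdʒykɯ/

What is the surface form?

/o/ harmonizes with /i/ ([-round]) → [ɤ]
/o/ harmonizes with /i/ ([-round]) → [ɤ]
/y/ harmonizes with /i/ ([-round]) → [i]

[ilɯzɤggɤdʒdʒikɯ]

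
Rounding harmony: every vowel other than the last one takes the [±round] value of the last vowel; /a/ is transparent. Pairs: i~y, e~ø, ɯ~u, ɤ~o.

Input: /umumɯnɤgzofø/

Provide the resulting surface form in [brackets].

/ɯ/ harmonizes with /ø/ ([+round]) → [u]
/ɤ/ harmonizes with /ø/ ([+round]) → [o]

[umumunogzofø]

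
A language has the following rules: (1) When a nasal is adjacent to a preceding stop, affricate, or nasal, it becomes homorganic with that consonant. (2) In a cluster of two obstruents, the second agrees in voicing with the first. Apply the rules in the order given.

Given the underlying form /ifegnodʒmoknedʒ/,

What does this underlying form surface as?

Rule 1: /n/ after /g/ (velar) → [ŋ]
Rule 1: /m/ after /dʒ/ (palatal) → [ɲ]
Rule 1: /n/ after /k/ (velar) → [ŋ]
After rule 1: ifegŋodʒɲokŋedʒ
Rule 2: no segment meets the rule's conditions; no change.

[ifegŋodʒɲokŋedʒ]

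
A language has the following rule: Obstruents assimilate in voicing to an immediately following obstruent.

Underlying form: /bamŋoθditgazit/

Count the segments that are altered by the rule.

2

/θ/ before /d/ (voiced) → [ð]
/t/ before /g/ (voiced) → [d]
2 segments change.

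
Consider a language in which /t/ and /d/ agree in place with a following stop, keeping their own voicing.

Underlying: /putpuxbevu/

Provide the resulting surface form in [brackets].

[puppuxbevu]

/t/ before /p/ (labial) → [p]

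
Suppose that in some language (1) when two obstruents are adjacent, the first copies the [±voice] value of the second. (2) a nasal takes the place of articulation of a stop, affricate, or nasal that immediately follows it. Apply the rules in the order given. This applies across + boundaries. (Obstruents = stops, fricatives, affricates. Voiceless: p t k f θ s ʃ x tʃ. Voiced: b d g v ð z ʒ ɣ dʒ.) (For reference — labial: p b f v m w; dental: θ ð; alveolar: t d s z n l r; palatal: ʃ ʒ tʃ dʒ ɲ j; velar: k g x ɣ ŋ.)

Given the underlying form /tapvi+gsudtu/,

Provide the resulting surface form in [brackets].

Rule 1: /p/ before /v/ (voiced) → [b]
Rule 1: /g/ before /s/ (voiceless) → [k]
Rule 1: /d/ before /t/ (voiceless) → [t]
After rule 1: tabvi+ksuttu
Rule 2: no segment meets the rule's conditions; no change.

[tabvi+ksuttu]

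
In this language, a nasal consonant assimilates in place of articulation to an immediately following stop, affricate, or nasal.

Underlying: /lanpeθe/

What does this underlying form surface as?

/n/ before /p/ (labial) → [m]

[lampeθe]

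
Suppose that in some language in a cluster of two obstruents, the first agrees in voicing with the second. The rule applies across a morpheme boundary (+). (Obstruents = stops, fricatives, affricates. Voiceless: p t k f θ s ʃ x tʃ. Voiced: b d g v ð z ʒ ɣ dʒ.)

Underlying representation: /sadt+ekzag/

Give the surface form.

[satt+egzag]

/d/ before /t/ (voiceless) → [t]
/k/ before /z/ (voiced) → [g]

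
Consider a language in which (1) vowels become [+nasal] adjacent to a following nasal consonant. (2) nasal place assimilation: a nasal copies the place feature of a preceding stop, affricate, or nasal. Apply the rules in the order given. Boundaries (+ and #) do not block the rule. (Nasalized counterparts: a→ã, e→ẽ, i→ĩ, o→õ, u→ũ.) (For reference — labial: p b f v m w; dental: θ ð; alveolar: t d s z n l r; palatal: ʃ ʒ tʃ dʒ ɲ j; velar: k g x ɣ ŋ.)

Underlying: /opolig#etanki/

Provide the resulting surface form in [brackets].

Rule 1: /a/ before nasal /n/ → [ã]
After rule 1: opolig#etãnki
Rule 2: no segment meets the rule's conditions; no change.

[opolig#etãnki]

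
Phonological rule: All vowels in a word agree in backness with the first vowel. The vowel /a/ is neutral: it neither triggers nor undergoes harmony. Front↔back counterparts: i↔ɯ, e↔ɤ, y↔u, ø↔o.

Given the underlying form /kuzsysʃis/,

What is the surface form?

/y/ harmonizes with /u/ ([+back]) → [u]
/i/ harmonizes with /u/ ([+back]) → [ɯ]

[kuzsusʃɯs]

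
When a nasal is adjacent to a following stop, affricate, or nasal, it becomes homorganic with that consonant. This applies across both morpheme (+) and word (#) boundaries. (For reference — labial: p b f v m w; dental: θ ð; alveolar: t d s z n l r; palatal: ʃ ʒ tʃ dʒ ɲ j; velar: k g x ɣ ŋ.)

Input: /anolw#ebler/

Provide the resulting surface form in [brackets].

[anolw#ebler]

no segment meets the rule's conditions; no change.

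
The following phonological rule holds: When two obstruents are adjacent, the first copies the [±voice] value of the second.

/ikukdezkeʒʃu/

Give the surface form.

[ikugdeskeʃʃu]

/k/ before /d/ (voiced) → [g]
/z/ before /k/ (voiceless) → [s]
/ʒ/ before /ʃ/ (voiceless) → [ʃ]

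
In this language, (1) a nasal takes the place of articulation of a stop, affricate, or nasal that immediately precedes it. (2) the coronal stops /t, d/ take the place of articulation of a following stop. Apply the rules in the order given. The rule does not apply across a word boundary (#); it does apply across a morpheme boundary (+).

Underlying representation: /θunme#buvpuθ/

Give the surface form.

[θunne#buvpuθ]

Rule 1: /m/ after /n/ (alveolar) → [n]
After rule 1: θunne#buvpuθ
Rule 2: no segment meets the rule's conditions; no change.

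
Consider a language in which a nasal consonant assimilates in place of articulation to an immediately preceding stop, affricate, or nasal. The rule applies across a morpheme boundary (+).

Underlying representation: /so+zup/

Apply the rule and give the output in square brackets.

[so+zup]

no segment meets the rule's conditions; no change.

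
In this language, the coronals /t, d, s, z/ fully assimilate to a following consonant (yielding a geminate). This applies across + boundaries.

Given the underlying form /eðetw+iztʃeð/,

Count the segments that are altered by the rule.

/t/ before /w/ → [w] (total assimilation)
/z/ before /tʃ/ → [tʃ] (total assimilation)
2 segments change.

2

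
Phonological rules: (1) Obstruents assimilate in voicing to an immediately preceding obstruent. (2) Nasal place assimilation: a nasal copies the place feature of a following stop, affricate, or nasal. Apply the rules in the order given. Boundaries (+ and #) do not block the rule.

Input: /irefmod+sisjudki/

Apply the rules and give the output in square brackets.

[irefmod+zisjudgi]

Rule 1: /s/ after /d/ (voiced) → [z]
Rule 1: /k/ after /d/ (voiced) → [g]
After rule 1: irefmod+zisjudgi
Rule 2: no segment meets the rule's conditions; no change.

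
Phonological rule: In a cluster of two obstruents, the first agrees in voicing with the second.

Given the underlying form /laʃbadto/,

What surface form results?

/ʃ/ before /b/ (voiced) → [ʒ]
/d/ before /t/ (voiceless) → [t]

[laʒbatto]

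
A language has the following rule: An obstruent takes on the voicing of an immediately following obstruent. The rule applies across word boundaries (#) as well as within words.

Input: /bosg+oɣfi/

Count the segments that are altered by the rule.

/s/ before /g/ (voiced) → [z]
/ɣ/ before /f/ (voiceless) → [x]
2 segments change.

2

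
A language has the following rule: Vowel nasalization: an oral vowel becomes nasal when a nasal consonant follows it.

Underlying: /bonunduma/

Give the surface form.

[bõnũndũma]

/o/ before nasal /n/ → [õ]
/u/ before nasal /n/ → [ũ]
/u/ before nasal /m/ → [ũ]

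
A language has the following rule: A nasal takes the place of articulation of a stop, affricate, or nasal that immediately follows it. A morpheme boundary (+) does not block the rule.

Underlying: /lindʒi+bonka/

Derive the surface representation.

/n/ before /dʒ/ (palatal) → [ɲ]
/n/ before /k/ (velar) → [ŋ]

[liɲdʒi+boŋka]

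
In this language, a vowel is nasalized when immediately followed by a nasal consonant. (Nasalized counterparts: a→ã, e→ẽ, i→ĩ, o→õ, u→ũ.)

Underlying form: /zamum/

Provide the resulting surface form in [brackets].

/a/ before nasal /m/ → [ã]
/u/ before nasal /m/ → [ũ]

[zãmũm]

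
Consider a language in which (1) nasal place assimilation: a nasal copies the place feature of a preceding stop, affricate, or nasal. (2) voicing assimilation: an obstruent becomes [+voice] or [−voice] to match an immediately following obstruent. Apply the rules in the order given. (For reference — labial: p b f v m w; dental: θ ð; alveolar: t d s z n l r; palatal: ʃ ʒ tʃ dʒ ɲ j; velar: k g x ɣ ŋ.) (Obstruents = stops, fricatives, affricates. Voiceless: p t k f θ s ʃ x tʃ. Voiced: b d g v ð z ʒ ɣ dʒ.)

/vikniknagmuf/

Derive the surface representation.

Rule 1: /n/ after /k/ (velar) → [ŋ]
Rule 1: /n/ after /k/ (velar) → [ŋ]
Rule 1: /m/ after /g/ (velar) → [ŋ]
After rule 1: vikŋikŋagŋuf
Rule 2: no segment meets the rule's conditions; no change.

[vikŋikŋagŋuf]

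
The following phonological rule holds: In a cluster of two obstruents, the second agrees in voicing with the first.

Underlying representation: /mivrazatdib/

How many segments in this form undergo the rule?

1

/d/ after /t/ (voiceless) → [t]
1 segment changes.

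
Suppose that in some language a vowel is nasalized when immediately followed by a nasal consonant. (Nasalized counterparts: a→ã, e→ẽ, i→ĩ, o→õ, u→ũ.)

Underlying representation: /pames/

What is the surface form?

/a/ before nasal /m/ → [ã]

[pãmes]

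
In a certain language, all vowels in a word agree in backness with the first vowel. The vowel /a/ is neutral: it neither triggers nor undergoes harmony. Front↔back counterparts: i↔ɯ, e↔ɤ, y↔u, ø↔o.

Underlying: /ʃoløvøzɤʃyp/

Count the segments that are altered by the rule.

/ø/ harmonizes with /o/ ([+back]) → [o]
/ø/ harmonizes with /o/ ([+back]) → [o]
/y/ harmonizes with /o/ ([+back]) → [u]
3 segments change.

3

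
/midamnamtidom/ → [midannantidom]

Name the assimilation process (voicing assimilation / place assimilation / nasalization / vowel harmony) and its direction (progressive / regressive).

/m/→[n] /m/→[n].
Each target copies a feature from the following segment, so the direction is regressive.

place assimilation, regressive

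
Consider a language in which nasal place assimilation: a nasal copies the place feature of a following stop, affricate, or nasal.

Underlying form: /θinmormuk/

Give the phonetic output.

[θimmormuk]

/n/ before /m/ (labial) → [m]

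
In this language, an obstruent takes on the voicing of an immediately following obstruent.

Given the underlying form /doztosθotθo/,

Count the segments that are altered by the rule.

/z/ before /t/ (voiceless) → [s]
1 segment changes.

1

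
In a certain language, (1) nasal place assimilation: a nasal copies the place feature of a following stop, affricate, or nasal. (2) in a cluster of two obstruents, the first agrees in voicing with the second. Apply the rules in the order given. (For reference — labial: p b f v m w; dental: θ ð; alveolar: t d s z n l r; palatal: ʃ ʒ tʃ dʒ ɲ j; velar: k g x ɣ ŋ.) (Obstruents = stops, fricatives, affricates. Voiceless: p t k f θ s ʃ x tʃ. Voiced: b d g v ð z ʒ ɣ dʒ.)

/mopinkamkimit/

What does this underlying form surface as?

[mopiŋkaŋkimit]

Rule 1: /n/ before /k/ (velar) → [ŋ]
Rule 1: /m/ before /k/ (velar) → [ŋ]
After rule 1: mopiŋkaŋkimit
Rule 2: no segment meets the rule's conditions; no change.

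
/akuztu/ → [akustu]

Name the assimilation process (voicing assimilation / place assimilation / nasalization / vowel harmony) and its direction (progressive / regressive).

voicing assimilation, regressive

/z/→[s].
Each target copies a feature from the following segment, so the direction is regressive.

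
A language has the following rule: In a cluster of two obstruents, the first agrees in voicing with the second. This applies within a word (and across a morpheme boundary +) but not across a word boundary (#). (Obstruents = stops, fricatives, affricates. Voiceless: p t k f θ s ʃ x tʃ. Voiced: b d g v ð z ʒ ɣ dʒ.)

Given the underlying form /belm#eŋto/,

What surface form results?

[belm#eŋto]

no segment meets the rule's conditions; no change.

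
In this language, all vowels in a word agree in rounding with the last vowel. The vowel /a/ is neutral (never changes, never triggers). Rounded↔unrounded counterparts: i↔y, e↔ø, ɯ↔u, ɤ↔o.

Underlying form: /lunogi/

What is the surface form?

[lɯnɤgi]

/u/ harmonizes with /i/ ([-round]) → [ɯ]
/o/ harmonizes with /i/ ([-round]) → [ɤ]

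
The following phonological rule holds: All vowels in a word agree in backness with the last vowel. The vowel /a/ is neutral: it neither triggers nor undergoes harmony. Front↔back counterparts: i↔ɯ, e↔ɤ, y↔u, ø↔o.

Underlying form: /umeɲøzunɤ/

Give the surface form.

/e/ harmonizes with /ɤ/ ([+back]) → [ɤ]
/ø/ harmonizes with /ɤ/ ([+back]) → [o]

[umɤɲozunɤ]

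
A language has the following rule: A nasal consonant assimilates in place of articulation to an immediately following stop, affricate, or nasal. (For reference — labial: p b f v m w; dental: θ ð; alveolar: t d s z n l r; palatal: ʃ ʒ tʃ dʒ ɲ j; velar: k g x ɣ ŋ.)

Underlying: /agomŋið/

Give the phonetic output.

[agoŋŋið]

/m/ before /ŋ/ (velar) → [ŋ]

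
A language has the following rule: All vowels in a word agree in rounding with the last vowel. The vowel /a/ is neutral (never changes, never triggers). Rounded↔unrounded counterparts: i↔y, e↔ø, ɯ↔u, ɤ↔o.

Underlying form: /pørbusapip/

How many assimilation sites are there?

2

/ø/ harmonizes with /i/ ([-round]) → [e]
/u/ harmonizes with /i/ ([-round]) → [ɯ]
2 segments change.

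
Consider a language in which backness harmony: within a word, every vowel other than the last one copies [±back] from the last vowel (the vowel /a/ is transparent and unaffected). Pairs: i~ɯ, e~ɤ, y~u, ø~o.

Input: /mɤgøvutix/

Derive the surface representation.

/ɤ/ harmonizes with /i/ ([-back]) → [e]
/u/ harmonizes with /i/ ([-back]) → [y]

[megøvytix]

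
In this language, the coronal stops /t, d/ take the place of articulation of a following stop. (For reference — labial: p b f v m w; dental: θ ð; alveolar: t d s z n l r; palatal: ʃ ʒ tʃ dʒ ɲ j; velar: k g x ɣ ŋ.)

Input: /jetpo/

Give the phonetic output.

/t/ before /p/ (labial) → [p]

[jeppo]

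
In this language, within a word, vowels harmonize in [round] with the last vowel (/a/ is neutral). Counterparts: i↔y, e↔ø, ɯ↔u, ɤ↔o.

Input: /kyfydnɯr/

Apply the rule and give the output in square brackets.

[kifidnɯr]

/y/ harmonizes with /ɯ/ ([-round]) → [i]
/y/ harmonizes with /ɯ/ ([-round]) → [i]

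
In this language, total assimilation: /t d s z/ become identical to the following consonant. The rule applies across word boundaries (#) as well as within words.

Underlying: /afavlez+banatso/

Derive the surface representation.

/z/ before /b/ → [b] (total assimilation)
/t/ before /s/ → [s] (total assimilation)

[afavleb+banasso]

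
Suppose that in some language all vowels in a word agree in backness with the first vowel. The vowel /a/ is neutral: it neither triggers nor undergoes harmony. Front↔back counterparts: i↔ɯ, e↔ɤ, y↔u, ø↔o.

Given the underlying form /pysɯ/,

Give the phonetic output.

/ɯ/ harmonizes with /y/ ([-back]) → [i]

[pysi]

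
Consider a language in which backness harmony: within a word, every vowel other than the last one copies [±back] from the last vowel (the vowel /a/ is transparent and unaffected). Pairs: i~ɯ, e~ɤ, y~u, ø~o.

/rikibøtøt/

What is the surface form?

no segment meets the rule's conditions; no change.

[rikibøtøt]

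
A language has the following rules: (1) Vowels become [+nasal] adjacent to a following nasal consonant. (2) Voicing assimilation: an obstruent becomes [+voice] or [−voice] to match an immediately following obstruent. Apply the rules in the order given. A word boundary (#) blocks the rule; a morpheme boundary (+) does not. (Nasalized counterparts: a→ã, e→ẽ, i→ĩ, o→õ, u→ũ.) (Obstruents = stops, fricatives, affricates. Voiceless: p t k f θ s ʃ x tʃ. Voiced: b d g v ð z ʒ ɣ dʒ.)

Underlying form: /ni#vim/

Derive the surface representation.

Rule 1: /i/ before nasal /m/ → [ĩ]
After rule 1: ni#vĩm
Rule 2: no segment meets the rule's conditions; no change.

[ni#vĩm]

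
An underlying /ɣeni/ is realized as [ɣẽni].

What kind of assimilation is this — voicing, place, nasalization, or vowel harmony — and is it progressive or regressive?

nasalization, regressive

/e/→[ẽ].
Each target copies a feature from the following segment, so the direction is regressive.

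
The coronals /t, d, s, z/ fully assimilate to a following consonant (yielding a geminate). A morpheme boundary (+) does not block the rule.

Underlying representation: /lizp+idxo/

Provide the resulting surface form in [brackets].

/z/ before /p/ → [p] (total assimilation)
/d/ before /x/ → [x] (total assimilation)

[lipp+ixxo]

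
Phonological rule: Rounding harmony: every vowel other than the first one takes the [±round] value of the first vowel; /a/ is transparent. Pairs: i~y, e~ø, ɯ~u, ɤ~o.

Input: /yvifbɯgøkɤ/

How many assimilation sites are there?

/i/ harmonizes with /y/ ([+round]) → [y]
/ɯ/ harmonizes with /y/ ([+round]) → [u]
/ɤ/ harmonizes with /y/ ([+round]) → [o]
3 segments change.

3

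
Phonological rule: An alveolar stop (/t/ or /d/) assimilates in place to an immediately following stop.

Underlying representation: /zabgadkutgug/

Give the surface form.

[zabgagkukgug]

/d/ before /k/ (velar) → [g]
/t/ before /g/ (velar) → [k]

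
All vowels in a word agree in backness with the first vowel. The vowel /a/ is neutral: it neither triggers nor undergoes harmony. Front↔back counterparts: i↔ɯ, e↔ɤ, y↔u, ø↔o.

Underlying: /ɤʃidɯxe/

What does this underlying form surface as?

/i/ harmonizes with /ɤ/ ([+back]) → [ɯ]
/e/ harmonizes with /ɤ/ ([+back]) → [ɤ]

[ɤʃɯdɯxɤ]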